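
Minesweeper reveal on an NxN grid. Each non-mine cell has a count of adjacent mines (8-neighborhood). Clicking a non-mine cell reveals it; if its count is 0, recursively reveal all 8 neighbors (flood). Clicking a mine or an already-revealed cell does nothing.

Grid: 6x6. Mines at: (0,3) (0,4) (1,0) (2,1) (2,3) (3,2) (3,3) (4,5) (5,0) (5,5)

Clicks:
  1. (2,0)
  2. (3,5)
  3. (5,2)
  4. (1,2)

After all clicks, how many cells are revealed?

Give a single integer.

Answer: 11

Derivation:
Click 1 (2,0) count=2: revealed 1 new [(2,0)] -> total=1
Click 2 (3,5) count=1: revealed 1 new [(3,5)] -> total=2
Click 3 (5,2) count=0: revealed 8 new [(4,1) (4,2) (4,3) (4,4) (5,1) (5,2) (5,3) (5,4)] -> total=10
Click 4 (1,2) count=3: revealed 1 new [(1,2)] -> total=11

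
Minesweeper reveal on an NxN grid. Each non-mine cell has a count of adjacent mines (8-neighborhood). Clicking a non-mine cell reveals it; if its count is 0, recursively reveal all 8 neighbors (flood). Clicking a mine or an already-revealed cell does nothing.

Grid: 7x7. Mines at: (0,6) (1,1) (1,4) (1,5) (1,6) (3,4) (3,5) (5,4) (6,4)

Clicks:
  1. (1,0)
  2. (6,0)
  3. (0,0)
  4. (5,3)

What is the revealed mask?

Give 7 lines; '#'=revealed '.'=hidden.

Answer: #......
#......
####...
####...
####...
####...
####...

Derivation:
Click 1 (1,0) count=1: revealed 1 new [(1,0)] -> total=1
Click 2 (6,0) count=0: revealed 20 new [(2,0) (2,1) (2,2) (2,3) (3,0) (3,1) (3,2) (3,3) (4,0) (4,1) (4,2) (4,3) (5,0) (5,1) (5,2) (5,3) (6,0) (6,1) (6,2) (6,3)] -> total=21
Click 3 (0,0) count=1: revealed 1 new [(0,0)] -> total=22
Click 4 (5,3) count=2: revealed 0 new [(none)] -> total=22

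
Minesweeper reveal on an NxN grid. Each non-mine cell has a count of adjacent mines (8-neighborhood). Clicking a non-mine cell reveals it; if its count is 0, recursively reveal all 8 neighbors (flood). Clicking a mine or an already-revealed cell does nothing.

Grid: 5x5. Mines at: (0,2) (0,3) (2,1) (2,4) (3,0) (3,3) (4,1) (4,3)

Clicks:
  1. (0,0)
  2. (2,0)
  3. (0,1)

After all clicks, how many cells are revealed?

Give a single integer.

Answer: 5

Derivation:
Click 1 (0,0) count=0: revealed 4 new [(0,0) (0,1) (1,0) (1,1)] -> total=4
Click 2 (2,0) count=2: revealed 1 new [(2,0)] -> total=5
Click 3 (0,1) count=1: revealed 0 new [(none)] -> total=5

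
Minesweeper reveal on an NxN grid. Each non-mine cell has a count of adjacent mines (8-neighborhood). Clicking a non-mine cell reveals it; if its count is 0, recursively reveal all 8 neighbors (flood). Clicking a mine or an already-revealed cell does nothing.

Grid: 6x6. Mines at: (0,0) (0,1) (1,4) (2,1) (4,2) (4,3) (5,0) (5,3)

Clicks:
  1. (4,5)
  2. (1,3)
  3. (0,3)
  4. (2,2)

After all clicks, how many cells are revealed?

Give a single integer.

Answer: 11

Derivation:
Click 1 (4,5) count=0: revealed 8 new [(2,4) (2,5) (3,4) (3,5) (4,4) (4,5) (5,4) (5,5)] -> total=8
Click 2 (1,3) count=1: revealed 1 new [(1,3)] -> total=9
Click 3 (0,3) count=1: revealed 1 new [(0,3)] -> total=10
Click 4 (2,2) count=1: revealed 1 new [(2,2)] -> total=11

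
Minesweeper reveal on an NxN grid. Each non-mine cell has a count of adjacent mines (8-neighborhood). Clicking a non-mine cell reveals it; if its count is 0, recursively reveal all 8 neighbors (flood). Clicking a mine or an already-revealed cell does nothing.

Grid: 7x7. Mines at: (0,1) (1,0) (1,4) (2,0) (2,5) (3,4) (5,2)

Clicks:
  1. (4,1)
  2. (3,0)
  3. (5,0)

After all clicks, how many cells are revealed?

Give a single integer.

Answer: 8

Derivation:
Click 1 (4,1) count=1: revealed 1 new [(4,1)] -> total=1
Click 2 (3,0) count=1: revealed 1 new [(3,0)] -> total=2
Click 3 (5,0) count=0: revealed 6 new [(3,1) (4,0) (5,0) (5,1) (6,0) (6,1)] -> total=8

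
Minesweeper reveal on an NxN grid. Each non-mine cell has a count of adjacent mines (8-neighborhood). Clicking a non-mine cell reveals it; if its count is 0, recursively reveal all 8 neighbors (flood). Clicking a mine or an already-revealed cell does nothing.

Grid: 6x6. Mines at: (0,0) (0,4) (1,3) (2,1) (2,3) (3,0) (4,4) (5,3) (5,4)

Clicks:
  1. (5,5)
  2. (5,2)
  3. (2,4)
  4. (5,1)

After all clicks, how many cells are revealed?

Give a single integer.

Answer: 8

Derivation:
Click 1 (5,5) count=2: revealed 1 new [(5,5)] -> total=1
Click 2 (5,2) count=1: revealed 1 new [(5,2)] -> total=2
Click 3 (2,4) count=2: revealed 1 new [(2,4)] -> total=3
Click 4 (5,1) count=0: revealed 5 new [(4,0) (4,1) (4,2) (5,0) (5,1)] -> total=8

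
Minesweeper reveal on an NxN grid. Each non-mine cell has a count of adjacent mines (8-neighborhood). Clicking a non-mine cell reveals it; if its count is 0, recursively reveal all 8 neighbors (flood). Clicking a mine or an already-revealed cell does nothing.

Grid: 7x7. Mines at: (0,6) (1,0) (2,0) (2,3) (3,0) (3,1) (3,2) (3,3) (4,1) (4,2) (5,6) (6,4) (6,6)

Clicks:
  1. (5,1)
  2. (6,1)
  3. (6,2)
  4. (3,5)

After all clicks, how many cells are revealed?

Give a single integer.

Click 1 (5,1) count=2: revealed 1 new [(5,1)] -> total=1
Click 2 (6,1) count=0: revealed 7 new [(5,0) (5,2) (5,3) (6,0) (6,1) (6,2) (6,3)] -> total=8
Click 3 (6,2) count=0: revealed 0 new [(none)] -> total=8
Click 4 (3,5) count=0: revealed 12 new [(1,4) (1,5) (1,6) (2,4) (2,5) (2,6) (3,4) (3,5) (3,6) (4,4) (4,5) (4,6)] -> total=20

Answer: 20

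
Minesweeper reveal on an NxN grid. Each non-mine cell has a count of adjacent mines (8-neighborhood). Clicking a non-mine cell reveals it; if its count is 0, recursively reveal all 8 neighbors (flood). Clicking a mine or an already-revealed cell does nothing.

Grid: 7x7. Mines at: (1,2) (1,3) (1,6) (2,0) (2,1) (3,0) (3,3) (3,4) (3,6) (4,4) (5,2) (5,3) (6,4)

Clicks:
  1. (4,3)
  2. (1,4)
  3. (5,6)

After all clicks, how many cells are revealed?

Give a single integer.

Answer: 8

Derivation:
Click 1 (4,3) count=5: revealed 1 new [(4,3)] -> total=1
Click 2 (1,4) count=1: revealed 1 new [(1,4)] -> total=2
Click 3 (5,6) count=0: revealed 6 new [(4,5) (4,6) (5,5) (5,6) (6,5) (6,6)] -> total=8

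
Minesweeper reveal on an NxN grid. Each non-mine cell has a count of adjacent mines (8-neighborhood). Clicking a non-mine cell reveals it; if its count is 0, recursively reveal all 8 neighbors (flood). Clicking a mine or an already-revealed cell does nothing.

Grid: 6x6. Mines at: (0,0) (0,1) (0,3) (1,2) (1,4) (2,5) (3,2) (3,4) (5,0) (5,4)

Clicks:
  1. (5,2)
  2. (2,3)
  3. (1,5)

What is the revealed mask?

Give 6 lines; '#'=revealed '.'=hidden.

Click 1 (5,2) count=0: revealed 6 new [(4,1) (4,2) (4,3) (5,1) (5,2) (5,3)] -> total=6
Click 2 (2,3) count=4: revealed 1 new [(2,3)] -> total=7
Click 3 (1,5) count=2: revealed 1 new [(1,5)] -> total=8

Answer: ......
.....#
...#..
......
.###..
.###..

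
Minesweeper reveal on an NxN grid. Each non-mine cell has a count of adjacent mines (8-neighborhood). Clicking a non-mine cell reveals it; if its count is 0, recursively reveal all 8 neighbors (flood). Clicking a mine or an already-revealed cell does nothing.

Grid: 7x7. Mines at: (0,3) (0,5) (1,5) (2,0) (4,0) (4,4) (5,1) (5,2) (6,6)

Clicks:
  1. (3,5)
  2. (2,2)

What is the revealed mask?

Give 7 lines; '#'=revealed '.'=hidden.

Answer: .......
.####..
.####..
.#####.
.###...
.......
.......

Derivation:
Click 1 (3,5) count=1: revealed 1 new [(3,5)] -> total=1
Click 2 (2,2) count=0: revealed 15 new [(1,1) (1,2) (1,3) (1,4) (2,1) (2,2) (2,3) (2,4) (3,1) (3,2) (3,3) (3,4) (4,1) (4,2) (4,3)] -> total=16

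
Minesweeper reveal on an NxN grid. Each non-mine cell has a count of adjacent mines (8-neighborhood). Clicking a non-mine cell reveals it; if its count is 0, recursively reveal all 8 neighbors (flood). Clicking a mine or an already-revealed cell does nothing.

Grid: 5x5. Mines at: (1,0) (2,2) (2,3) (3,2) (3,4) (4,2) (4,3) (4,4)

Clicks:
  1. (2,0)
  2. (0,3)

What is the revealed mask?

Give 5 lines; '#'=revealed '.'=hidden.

Click 1 (2,0) count=1: revealed 1 new [(2,0)] -> total=1
Click 2 (0,3) count=0: revealed 8 new [(0,1) (0,2) (0,3) (0,4) (1,1) (1,2) (1,3) (1,4)] -> total=9

Answer: .####
.####
#....
.....
.....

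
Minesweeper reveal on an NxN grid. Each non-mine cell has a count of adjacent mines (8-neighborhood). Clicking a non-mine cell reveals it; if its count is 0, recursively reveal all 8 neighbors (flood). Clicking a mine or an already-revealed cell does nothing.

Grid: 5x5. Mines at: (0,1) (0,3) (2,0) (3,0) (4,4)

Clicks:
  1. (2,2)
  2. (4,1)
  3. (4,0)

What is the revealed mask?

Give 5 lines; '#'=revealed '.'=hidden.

Answer: .....
.####
.####
.####
####.

Derivation:
Click 1 (2,2) count=0: revealed 15 new [(1,1) (1,2) (1,3) (1,4) (2,1) (2,2) (2,3) (2,4) (3,1) (3,2) (3,3) (3,4) (4,1) (4,2) (4,3)] -> total=15
Click 2 (4,1) count=1: revealed 0 new [(none)] -> total=15
Click 3 (4,0) count=1: revealed 1 new [(4,0)] -> total=16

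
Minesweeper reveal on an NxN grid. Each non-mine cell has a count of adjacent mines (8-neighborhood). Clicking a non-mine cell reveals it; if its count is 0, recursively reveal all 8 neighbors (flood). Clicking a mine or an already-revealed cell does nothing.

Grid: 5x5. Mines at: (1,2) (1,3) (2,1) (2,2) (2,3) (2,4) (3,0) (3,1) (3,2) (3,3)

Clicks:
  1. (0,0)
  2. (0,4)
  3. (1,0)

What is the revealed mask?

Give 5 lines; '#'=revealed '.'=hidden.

Click 1 (0,0) count=0: revealed 4 new [(0,0) (0,1) (1,0) (1,1)] -> total=4
Click 2 (0,4) count=1: revealed 1 new [(0,4)] -> total=5
Click 3 (1,0) count=1: revealed 0 new [(none)] -> total=5

Answer: ##..#
##...
.....
.....
.....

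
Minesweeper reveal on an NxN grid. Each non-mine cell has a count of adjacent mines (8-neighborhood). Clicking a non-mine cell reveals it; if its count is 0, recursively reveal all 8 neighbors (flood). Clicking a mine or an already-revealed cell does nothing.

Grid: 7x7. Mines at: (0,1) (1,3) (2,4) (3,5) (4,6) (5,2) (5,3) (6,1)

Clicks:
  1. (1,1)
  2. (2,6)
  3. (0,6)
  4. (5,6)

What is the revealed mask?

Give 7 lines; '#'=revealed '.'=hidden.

Click 1 (1,1) count=1: revealed 1 new [(1,1)] -> total=1
Click 2 (2,6) count=1: revealed 1 new [(2,6)] -> total=2
Click 3 (0,6) count=0: revealed 7 new [(0,4) (0,5) (0,6) (1,4) (1,5) (1,6) (2,5)] -> total=9
Click 4 (5,6) count=1: revealed 1 new [(5,6)] -> total=10

Answer: ....###
.#..###
.....##
.......
.......
......#
.......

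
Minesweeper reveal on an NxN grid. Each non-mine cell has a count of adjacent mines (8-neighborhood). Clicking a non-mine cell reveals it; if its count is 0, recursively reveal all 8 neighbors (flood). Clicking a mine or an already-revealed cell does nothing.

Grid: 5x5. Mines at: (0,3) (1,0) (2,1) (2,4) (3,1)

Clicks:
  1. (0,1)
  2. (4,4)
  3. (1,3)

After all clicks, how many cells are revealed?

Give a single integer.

Answer: 8

Derivation:
Click 1 (0,1) count=1: revealed 1 new [(0,1)] -> total=1
Click 2 (4,4) count=0: revealed 6 new [(3,2) (3,3) (3,4) (4,2) (4,3) (4,4)] -> total=7
Click 3 (1,3) count=2: revealed 1 new [(1,3)] -> total=8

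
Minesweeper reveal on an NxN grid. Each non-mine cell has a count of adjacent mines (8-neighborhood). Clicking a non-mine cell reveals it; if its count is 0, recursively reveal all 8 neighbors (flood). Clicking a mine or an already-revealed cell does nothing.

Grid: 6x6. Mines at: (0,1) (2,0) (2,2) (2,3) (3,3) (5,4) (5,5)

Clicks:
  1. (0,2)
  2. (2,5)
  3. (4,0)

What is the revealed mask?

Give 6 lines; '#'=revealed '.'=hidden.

Answer: ..####
..####
....##
###.##
######
####..

Derivation:
Click 1 (0,2) count=1: revealed 1 new [(0,2)] -> total=1
Click 2 (2,5) count=0: revealed 13 new [(0,3) (0,4) (0,5) (1,2) (1,3) (1,4) (1,5) (2,4) (2,5) (3,4) (3,5) (4,4) (4,5)] -> total=14
Click 3 (4,0) count=0: revealed 11 new [(3,0) (3,1) (3,2) (4,0) (4,1) (4,2) (4,3) (5,0) (5,1) (5,2) (5,3)] -> total=25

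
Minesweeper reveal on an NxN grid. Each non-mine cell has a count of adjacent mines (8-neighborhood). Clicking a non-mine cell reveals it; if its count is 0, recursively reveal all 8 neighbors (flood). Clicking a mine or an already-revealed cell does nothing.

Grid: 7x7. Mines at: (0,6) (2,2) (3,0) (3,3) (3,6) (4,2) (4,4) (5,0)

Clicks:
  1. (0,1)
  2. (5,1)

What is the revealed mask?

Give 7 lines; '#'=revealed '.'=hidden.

Answer: ######.
######.
##.###.
.......
.......
.#.....
.......

Derivation:
Click 1 (0,1) count=0: revealed 17 new [(0,0) (0,1) (0,2) (0,3) (0,4) (0,5) (1,0) (1,1) (1,2) (1,3) (1,4) (1,5) (2,0) (2,1) (2,3) (2,4) (2,5)] -> total=17
Click 2 (5,1) count=2: revealed 1 new [(5,1)] -> total=18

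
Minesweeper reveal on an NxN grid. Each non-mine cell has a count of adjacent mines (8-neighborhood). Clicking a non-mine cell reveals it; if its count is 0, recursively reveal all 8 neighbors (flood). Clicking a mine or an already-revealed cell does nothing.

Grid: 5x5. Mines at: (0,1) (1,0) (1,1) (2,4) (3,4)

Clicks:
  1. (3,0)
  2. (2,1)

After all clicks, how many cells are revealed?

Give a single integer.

Answer: 12

Derivation:
Click 1 (3,0) count=0: revealed 12 new [(2,0) (2,1) (2,2) (2,3) (3,0) (3,1) (3,2) (3,3) (4,0) (4,1) (4,2) (4,3)] -> total=12
Click 2 (2,1) count=2: revealed 0 new [(none)] -> total=12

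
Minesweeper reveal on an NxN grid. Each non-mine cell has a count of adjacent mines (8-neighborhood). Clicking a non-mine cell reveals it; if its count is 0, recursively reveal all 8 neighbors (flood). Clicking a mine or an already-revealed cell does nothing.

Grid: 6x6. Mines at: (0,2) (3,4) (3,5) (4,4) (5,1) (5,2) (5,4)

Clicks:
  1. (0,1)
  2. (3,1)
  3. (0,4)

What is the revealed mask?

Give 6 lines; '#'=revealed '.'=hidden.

Click 1 (0,1) count=1: revealed 1 new [(0,1)] -> total=1
Click 2 (3,1) count=0: revealed 17 new [(0,0) (1,0) (1,1) (1,2) (1,3) (2,0) (2,1) (2,2) (2,3) (3,0) (3,1) (3,2) (3,3) (4,0) (4,1) (4,2) (4,3)] -> total=18
Click 3 (0,4) count=0: revealed 7 new [(0,3) (0,4) (0,5) (1,4) (1,5) (2,4) (2,5)] -> total=25

Answer: ##.###
######
######
####..
####..
......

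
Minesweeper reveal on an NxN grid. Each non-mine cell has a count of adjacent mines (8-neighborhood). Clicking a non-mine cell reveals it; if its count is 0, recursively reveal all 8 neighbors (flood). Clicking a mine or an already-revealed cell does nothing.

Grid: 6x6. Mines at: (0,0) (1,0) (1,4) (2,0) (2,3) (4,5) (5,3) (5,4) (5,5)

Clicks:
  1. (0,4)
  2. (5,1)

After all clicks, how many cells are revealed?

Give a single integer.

Click 1 (0,4) count=1: revealed 1 new [(0,4)] -> total=1
Click 2 (5,1) count=0: revealed 9 new [(3,0) (3,1) (3,2) (4,0) (4,1) (4,2) (5,0) (5,1) (5,2)] -> total=10

Answer: 10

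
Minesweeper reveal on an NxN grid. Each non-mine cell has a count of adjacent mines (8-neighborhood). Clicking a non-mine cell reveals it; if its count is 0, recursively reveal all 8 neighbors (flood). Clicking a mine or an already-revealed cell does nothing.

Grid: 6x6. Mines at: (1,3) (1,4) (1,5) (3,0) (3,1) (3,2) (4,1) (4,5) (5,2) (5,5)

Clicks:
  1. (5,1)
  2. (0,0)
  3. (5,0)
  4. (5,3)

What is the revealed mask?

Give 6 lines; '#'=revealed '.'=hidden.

Click 1 (5,1) count=2: revealed 1 new [(5,1)] -> total=1
Click 2 (0,0) count=0: revealed 9 new [(0,0) (0,1) (0,2) (1,0) (1,1) (1,2) (2,0) (2,1) (2,2)] -> total=10
Click 3 (5,0) count=1: revealed 1 new [(5,0)] -> total=11
Click 4 (5,3) count=1: revealed 1 new [(5,3)] -> total=12

Answer: ###...
###...
###...
......
......
##.#..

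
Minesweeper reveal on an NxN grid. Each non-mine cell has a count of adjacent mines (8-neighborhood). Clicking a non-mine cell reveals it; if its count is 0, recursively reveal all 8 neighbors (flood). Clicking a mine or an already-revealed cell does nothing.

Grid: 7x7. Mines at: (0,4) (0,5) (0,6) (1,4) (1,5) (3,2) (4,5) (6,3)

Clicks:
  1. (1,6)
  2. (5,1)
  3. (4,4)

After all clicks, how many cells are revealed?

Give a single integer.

Click 1 (1,6) count=3: revealed 1 new [(1,6)] -> total=1
Click 2 (5,1) count=0: revealed 23 new [(0,0) (0,1) (0,2) (0,3) (1,0) (1,1) (1,2) (1,3) (2,0) (2,1) (2,2) (2,3) (3,0) (3,1) (4,0) (4,1) (4,2) (5,0) (5,1) (5,2) (6,0) (6,1) (6,2)] -> total=24
Click 3 (4,4) count=1: revealed 1 new [(4,4)] -> total=25

Answer: 25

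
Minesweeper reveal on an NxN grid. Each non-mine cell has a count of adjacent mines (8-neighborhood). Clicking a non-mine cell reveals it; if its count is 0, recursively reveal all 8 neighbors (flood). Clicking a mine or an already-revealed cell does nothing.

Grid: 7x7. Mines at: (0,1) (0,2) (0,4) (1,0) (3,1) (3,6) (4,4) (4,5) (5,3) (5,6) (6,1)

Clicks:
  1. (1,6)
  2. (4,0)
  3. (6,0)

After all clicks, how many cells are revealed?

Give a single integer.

Answer: 8

Derivation:
Click 1 (1,6) count=0: revealed 6 new [(0,5) (0,6) (1,5) (1,6) (2,5) (2,6)] -> total=6
Click 2 (4,0) count=1: revealed 1 new [(4,0)] -> total=7
Click 3 (6,0) count=1: revealed 1 new [(6,0)] -> total=8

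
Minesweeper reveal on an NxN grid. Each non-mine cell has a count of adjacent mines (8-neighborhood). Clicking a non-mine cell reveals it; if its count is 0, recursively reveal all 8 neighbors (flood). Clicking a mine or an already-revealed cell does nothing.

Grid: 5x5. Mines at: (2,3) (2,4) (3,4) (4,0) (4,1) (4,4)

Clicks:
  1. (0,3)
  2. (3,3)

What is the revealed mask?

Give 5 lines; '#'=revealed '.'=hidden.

Click 1 (0,3) count=0: revealed 16 new [(0,0) (0,1) (0,2) (0,3) (0,4) (1,0) (1,1) (1,2) (1,3) (1,4) (2,0) (2,1) (2,2) (3,0) (3,1) (3,2)] -> total=16
Click 2 (3,3) count=4: revealed 1 new [(3,3)] -> total=17

Answer: #####
#####
###..
####.
.....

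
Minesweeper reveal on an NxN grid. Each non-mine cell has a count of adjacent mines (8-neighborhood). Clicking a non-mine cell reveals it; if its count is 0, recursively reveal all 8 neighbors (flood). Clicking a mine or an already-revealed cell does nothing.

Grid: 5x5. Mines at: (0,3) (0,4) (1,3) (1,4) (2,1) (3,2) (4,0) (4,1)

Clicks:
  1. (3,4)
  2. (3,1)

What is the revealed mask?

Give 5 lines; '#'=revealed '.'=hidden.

Click 1 (3,4) count=0: revealed 6 new [(2,3) (2,4) (3,3) (3,4) (4,3) (4,4)] -> total=6
Click 2 (3,1) count=4: revealed 1 new [(3,1)] -> total=7

Answer: .....
.....
...##
.#.##
...##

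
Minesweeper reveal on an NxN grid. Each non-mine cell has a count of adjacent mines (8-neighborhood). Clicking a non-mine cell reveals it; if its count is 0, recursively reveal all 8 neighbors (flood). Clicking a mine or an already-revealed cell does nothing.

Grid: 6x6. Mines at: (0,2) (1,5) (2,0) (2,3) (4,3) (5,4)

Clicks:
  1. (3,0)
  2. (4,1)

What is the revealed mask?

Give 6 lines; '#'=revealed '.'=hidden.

Click 1 (3,0) count=1: revealed 1 new [(3,0)] -> total=1
Click 2 (4,1) count=0: revealed 8 new [(3,1) (3,2) (4,0) (4,1) (4,2) (5,0) (5,1) (5,2)] -> total=9

Answer: ......
......
......
###...
###...
###...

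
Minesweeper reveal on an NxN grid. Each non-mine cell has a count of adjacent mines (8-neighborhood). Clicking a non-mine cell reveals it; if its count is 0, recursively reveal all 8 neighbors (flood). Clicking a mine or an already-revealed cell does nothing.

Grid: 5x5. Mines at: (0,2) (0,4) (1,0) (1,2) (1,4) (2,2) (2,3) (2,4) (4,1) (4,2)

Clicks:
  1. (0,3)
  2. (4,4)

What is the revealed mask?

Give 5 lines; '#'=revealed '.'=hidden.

Click 1 (0,3) count=4: revealed 1 new [(0,3)] -> total=1
Click 2 (4,4) count=0: revealed 4 new [(3,3) (3,4) (4,3) (4,4)] -> total=5

Answer: ...#.
.....
.....
...##
...##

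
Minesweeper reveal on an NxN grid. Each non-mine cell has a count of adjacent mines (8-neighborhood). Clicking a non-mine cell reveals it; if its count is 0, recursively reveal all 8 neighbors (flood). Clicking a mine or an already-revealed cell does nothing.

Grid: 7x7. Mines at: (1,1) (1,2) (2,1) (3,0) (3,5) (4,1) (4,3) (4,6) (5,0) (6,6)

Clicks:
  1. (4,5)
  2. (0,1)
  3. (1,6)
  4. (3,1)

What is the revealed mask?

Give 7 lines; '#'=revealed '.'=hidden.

Click 1 (4,5) count=2: revealed 1 new [(4,5)] -> total=1
Click 2 (0,1) count=2: revealed 1 new [(0,1)] -> total=2
Click 3 (1,6) count=0: revealed 12 new [(0,3) (0,4) (0,5) (0,6) (1,3) (1,4) (1,5) (1,6) (2,3) (2,4) (2,5) (2,6)] -> total=14
Click 4 (3,1) count=3: revealed 1 new [(3,1)] -> total=15

Answer: .#.####
...####
...####
.#.....
.....#.
.......
.......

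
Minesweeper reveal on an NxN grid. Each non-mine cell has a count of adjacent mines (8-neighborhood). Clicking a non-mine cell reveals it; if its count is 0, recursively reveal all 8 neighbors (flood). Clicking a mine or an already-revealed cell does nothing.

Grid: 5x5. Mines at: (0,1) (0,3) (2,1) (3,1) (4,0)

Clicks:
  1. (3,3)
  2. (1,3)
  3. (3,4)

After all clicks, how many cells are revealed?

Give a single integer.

Answer: 12

Derivation:
Click 1 (3,3) count=0: revealed 12 new [(1,2) (1,3) (1,4) (2,2) (2,3) (2,4) (3,2) (3,3) (3,4) (4,2) (4,3) (4,4)] -> total=12
Click 2 (1,3) count=1: revealed 0 new [(none)] -> total=12
Click 3 (3,4) count=0: revealed 0 new [(none)] -> total=12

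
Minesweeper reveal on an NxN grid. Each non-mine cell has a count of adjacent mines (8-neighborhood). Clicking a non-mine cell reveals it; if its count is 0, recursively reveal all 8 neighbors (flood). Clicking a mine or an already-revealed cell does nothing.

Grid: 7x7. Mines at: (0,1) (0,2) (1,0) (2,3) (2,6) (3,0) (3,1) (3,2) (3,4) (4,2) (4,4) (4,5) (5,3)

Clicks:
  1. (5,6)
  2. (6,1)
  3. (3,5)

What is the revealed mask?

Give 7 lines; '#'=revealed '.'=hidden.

Answer: .......
.......
.......
.....#.
##.....
###...#
###....

Derivation:
Click 1 (5,6) count=1: revealed 1 new [(5,6)] -> total=1
Click 2 (6,1) count=0: revealed 8 new [(4,0) (4,1) (5,0) (5,1) (5,2) (6,0) (6,1) (6,2)] -> total=9
Click 3 (3,5) count=4: revealed 1 new [(3,5)] -> total=10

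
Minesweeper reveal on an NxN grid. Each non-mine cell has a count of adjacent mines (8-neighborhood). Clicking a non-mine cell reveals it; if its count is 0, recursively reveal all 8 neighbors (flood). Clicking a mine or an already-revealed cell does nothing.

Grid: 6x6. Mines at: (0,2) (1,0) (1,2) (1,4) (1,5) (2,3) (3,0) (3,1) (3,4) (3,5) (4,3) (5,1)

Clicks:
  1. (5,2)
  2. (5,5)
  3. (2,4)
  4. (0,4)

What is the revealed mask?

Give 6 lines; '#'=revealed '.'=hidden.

Answer: ....#.
......
....#.
......
....##
..#.##

Derivation:
Click 1 (5,2) count=2: revealed 1 new [(5,2)] -> total=1
Click 2 (5,5) count=0: revealed 4 new [(4,4) (4,5) (5,4) (5,5)] -> total=5
Click 3 (2,4) count=5: revealed 1 new [(2,4)] -> total=6
Click 4 (0,4) count=2: revealed 1 new [(0,4)] -> total=7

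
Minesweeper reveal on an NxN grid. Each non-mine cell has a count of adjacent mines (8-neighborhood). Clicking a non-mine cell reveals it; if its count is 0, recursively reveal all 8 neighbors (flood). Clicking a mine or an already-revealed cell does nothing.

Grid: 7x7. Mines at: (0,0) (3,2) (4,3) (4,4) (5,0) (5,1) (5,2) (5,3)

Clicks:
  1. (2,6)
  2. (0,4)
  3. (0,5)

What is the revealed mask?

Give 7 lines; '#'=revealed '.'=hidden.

Click 1 (2,6) count=0: revealed 30 new [(0,1) (0,2) (0,3) (0,4) (0,5) (0,6) (1,1) (1,2) (1,3) (1,4) (1,5) (1,6) (2,1) (2,2) (2,3) (2,4) (2,5) (2,6) (3,3) (3,4) (3,5) (3,6) (4,5) (4,6) (5,4) (5,5) (5,6) (6,4) (6,5) (6,6)] -> total=30
Click 2 (0,4) count=0: revealed 0 new [(none)] -> total=30
Click 3 (0,5) count=0: revealed 0 new [(none)] -> total=30

Answer: .######
.######
.######
...####
.....##
....###
....###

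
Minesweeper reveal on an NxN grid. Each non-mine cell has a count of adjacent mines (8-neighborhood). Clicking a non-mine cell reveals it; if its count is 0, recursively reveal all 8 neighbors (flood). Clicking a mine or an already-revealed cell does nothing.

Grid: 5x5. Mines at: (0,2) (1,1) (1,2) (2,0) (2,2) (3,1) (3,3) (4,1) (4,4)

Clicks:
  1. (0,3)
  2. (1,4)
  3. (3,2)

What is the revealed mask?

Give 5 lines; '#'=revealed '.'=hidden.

Answer: ...##
...##
...##
..#..
.....

Derivation:
Click 1 (0,3) count=2: revealed 1 new [(0,3)] -> total=1
Click 2 (1,4) count=0: revealed 5 new [(0,4) (1,3) (1,4) (2,3) (2,4)] -> total=6
Click 3 (3,2) count=4: revealed 1 new [(3,2)] -> total=7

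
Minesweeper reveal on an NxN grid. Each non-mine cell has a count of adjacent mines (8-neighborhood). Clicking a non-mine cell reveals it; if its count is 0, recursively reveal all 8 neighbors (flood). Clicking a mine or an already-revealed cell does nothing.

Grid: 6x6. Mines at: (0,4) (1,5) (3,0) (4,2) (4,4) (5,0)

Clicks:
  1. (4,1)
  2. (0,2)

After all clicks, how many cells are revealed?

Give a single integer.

Click 1 (4,1) count=3: revealed 1 new [(4,1)] -> total=1
Click 2 (0,2) count=0: revealed 18 new [(0,0) (0,1) (0,2) (0,3) (1,0) (1,1) (1,2) (1,3) (1,4) (2,0) (2,1) (2,2) (2,3) (2,4) (3,1) (3,2) (3,3) (3,4)] -> total=19

Answer: 19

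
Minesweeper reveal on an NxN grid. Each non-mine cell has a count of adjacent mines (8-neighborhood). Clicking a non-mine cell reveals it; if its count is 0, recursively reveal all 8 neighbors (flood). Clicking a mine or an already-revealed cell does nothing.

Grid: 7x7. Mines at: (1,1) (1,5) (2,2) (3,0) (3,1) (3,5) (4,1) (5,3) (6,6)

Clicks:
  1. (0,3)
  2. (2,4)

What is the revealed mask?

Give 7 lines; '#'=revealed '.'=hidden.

Click 1 (0,3) count=0: revealed 6 new [(0,2) (0,3) (0,4) (1,2) (1,3) (1,4)] -> total=6
Click 2 (2,4) count=2: revealed 1 new [(2,4)] -> total=7

Answer: ..###..
..###..
....#..
.......
.......
.......
.......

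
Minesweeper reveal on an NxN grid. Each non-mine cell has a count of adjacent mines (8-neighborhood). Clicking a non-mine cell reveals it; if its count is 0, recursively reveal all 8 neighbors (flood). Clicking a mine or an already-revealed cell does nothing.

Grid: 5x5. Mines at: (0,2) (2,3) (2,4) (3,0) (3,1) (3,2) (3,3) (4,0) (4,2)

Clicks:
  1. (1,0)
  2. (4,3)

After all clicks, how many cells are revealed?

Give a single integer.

Answer: 7

Derivation:
Click 1 (1,0) count=0: revealed 6 new [(0,0) (0,1) (1,0) (1,1) (2,0) (2,1)] -> total=6
Click 2 (4,3) count=3: revealed 1 new [(4,3)] -> total=7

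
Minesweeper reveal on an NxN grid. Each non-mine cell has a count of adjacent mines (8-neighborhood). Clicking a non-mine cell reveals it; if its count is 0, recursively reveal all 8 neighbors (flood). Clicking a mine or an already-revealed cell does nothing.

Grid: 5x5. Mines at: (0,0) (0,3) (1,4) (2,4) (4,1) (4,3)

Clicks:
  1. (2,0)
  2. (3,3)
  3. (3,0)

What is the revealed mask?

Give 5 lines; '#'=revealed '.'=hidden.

Answer: .....
####.
####.
####.
.....

Derivation:
Click 1 (2,0) count=0: revealed 12 new [(1,0) (1,1) (1,2) (1,3) (2,0) (2,1) (2,2) (2,3) (3,0) (3,1) (3,2) (3,3)] -> total=12
Click 2 (3,3) count=2: revealed 0 new [(none)] -> total=12
Click 3 (3,0) count=1: revealed 0 new [(none)] -> total=12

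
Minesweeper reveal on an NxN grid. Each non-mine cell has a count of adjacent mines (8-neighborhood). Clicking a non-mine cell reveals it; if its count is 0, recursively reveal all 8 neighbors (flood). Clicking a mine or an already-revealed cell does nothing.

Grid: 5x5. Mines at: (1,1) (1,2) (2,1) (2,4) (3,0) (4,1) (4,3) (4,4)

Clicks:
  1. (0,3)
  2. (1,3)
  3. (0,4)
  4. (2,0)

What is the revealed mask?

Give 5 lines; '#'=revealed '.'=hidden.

Click 1 (0,3) count=1: revealed 1 new [(0,3)] -> total=1
Click 2 (1,3) count=2: revealed 1 new [(1,3)] -> total=2
Click 3 (0,4) count=0: revealed 2 new [(0,4) (1,4)] -> total=4
Click 4 (2,0) count=3: revealed 1 new [(2,0)] -> total=5

Answer: ...##
...##
#....
.....
.....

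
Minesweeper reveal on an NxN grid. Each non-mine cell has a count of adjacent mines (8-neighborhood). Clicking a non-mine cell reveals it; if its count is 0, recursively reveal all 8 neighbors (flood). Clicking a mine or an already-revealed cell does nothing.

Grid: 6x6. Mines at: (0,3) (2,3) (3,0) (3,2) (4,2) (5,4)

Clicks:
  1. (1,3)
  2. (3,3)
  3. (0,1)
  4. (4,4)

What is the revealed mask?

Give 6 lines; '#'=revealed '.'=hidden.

Click 1 (1,3) count=2: revealed 1 new [(1,3)] -> total=1
Click 2 (3,3) count=3: revealed 1 new [(3,3)] -> total=2
Click 3 (0,1) count=0: revealed 9 new [(0,0) (0,1) (0,2) (1,0) (1,1) (1,2) (2,0) (2,1) (2,2)] -> total=11
Click 4 (4,4) count=1: revealed 1 new [(4,4)] -> total=12

Answer: ###...
####..
###...
...#..
....#.
......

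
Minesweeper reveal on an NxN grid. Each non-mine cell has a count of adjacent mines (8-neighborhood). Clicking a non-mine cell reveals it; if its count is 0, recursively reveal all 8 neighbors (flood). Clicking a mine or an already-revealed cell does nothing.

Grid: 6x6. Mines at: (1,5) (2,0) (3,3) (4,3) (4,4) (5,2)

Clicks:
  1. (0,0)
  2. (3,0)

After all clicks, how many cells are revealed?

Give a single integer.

Answer: 15

Derivation:
Click 1 (0,0) count=0: revealed 14 new [(0,0) (0,1) (0,2) (0,3) (0,4) (1,0) (1,1) (1,2) (1,3) (1,4) (2,1) (2,2) (2,3) (2,4)] -> total=14
Click 2 (3,0) count=1: revealed 1 new [(3,0)] -> total=15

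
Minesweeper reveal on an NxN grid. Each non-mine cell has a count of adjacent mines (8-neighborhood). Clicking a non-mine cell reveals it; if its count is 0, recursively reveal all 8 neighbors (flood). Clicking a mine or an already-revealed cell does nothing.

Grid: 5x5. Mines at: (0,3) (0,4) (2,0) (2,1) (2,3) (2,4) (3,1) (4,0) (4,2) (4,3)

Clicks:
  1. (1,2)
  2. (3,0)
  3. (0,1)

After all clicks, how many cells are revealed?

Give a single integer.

Click 1 (1,2) count=3: revealed 1 new [(1,2)] -> total=1
Click 2 (3,0) count=4: revealed 1 new [(3,0)] -> total=2
Click 3 (0,1) count=0: revealed 5 new [(0,0) (0,1) (0,2) (1,0) (1,1)] -> total=7

Answer: 7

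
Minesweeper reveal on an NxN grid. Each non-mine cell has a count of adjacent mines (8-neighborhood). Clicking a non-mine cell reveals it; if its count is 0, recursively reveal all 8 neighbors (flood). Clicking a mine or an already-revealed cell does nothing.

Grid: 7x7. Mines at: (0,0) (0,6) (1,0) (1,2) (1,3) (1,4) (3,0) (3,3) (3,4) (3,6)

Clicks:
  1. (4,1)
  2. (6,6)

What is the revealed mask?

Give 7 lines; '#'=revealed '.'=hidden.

Answer: .......
.......
.......
.......
#######
#######
#######

Derivation:
Click 1 (4,1) count=1: revealed 1 new [(4,1)] -> total=1
Click 2 (6,6) count=0: revealed 20 new [(4,0) (4,2) (4,3) (4,4) (4,5) (4,6) (5,0) (5,1) (5,2) (5,3) (5,4) (5,5) (5,6) (6,0) (6,1) (6,2) (6,3) (6,4) (6,5) (6,6)] -> total=21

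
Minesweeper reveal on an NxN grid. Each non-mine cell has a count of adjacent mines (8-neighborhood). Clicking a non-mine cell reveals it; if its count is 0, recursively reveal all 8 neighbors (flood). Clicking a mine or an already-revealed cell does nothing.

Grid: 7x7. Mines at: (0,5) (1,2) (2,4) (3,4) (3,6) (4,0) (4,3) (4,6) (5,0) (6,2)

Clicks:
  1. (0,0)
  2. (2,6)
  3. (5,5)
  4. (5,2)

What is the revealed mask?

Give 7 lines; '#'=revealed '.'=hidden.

Answer: ##.....
##.....
##....#
##.....
.......
..#..#.
.......

Derivation:
Click 1 (0,0) count=0: revealed 8 new [(0,0) (0,1) (1,0) (1,1) (2,0) (2,1) (3,0) (3,1)] -> total=8
Click 2 (2,6) count=1: revealed 1 new [(2,6)] -> total=9
Click 3 (5,5) count=1: revealed 1 new [(5,5)] -> total=10
Click 4 (5,2) count=2: revealed 1 new [(5,2)] -> total=11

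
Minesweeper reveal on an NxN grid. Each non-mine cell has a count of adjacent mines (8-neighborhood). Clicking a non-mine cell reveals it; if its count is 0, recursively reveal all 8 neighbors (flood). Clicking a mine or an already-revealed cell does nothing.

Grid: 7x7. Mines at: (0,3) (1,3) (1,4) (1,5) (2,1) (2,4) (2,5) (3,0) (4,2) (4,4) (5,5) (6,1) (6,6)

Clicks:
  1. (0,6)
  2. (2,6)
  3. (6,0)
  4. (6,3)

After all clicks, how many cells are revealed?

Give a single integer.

Answer: 9

Derivation:
Click 1 (0,6) count=1: revealed 1 new [(0,6)] -> total=1
Click 2 (2,6) count=2: revealed 1 new [(2,6)] -> total=2
Click 3 (6,0) count=1: revealed 1 new [(6,0)] -> total=3
Click 4 (6,3) count=0: revealed 6 new [(5,2) (5,3) (5,4) (6,2) (6,3) (6,4)] -> total=9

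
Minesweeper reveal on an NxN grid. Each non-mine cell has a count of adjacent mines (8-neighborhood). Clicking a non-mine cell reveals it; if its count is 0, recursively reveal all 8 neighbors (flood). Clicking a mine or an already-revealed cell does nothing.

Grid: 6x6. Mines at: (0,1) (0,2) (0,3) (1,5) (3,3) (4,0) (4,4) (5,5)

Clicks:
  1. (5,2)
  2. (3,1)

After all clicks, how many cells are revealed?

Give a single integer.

Answer: 7

Derivation:
Click 1 (5,2) count=0: revealed 6 new [(4,1) (4,2) (4,3) (5,1) (5,2) (5,3)] -> total=6
Click 2 (3,1) count=1: revealed 1 new [(3,1)] -> total=7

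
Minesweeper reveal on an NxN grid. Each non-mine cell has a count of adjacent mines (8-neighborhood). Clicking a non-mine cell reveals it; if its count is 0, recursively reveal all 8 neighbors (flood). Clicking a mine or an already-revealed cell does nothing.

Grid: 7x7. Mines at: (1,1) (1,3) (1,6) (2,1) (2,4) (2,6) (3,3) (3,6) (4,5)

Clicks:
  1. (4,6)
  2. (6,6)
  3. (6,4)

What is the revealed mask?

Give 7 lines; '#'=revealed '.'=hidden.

Click 1 (4,6) count=2: revealed 1 new [(4,6)] -> total=1
Click 2 (6,6) count=0: revealed 22 new [(3,0) (3,1) (3,2) (4,0) (4,1) (4,2) (4,3) (4,4) (5,0) (5,1) (5,2) (5,3) (5,4) (5,5) (5,6) (6,0) (6,1) (6,2) (6,3) (6,4) (6,5) (6,6)] -> total=23
Click 3 (6,4) count=0: revealed 0 new [(none)] -> total=23

Answer: .......
.......
.......
###....
#####.#
#######
#######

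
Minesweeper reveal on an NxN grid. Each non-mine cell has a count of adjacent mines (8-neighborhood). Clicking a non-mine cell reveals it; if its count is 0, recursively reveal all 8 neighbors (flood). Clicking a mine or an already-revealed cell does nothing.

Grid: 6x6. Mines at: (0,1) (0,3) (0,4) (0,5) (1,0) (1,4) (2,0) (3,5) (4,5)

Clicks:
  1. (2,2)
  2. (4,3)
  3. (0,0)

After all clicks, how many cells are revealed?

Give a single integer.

Answer: 23

Derivation:
Click 1 (2,2) count=0: revealed 22 new [(1,1) (1,2) (1,3) (2,1) (2,2) (2,3) (2,4) (3,0) (3,1) (3,2) (3,3) (3,4) (4,0) (4,1) (4,2) (4,3) (4,4) (5,0) (5,1) (5,2) (5,3) (5,4)] -> total=22
Click 2 (4,3) count=0: revealed 0 new [(none)] -> total=22
Click 3 (0,0) count=2: revealed 1 new [(0,0)] -> total=23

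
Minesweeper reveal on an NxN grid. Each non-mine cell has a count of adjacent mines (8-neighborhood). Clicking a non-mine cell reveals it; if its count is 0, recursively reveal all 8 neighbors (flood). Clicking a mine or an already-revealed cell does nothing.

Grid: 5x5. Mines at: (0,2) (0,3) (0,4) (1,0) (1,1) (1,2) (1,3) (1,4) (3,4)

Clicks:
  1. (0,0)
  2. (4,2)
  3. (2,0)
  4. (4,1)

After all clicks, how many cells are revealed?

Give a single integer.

Click 1 (0,0) count=2: revealed 1 new [(0,0)] -> total=1
Click 2 (4,2) count=0: revealed 12 new [(2,0) (2,1) (2,2) (2,3) (3,0) (3,1) (3,2) (3,3) (4,0) (4,1) (4,2) (4,3)] -> total=13
Click 3 (2,0) count=2: revealed 0 new [(none)] -> total=13
Click 4 (4,1) count=0: revealed 0 new [(none)] -> total=13

Answer: 13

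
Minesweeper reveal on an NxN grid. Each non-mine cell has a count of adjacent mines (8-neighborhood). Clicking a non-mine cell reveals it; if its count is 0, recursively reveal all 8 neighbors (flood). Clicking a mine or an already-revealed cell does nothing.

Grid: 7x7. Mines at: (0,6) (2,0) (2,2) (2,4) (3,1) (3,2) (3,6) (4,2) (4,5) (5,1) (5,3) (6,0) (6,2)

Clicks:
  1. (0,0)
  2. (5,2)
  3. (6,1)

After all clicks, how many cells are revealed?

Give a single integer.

Answer: 14

Derivation:
Click 1 (0,0) count=0: revealed 12 new [(0,0) (0,1) (0,2) (0,3) (0,4) (0,5) (1,0) (1,1) (1,2) (1,3) (1,4) (1,5)] -> total=12
Click 2 (5,2) count=4: revealed 1 new [(5,2)] -> total=13
Click 3 (6,1) count=3: revealed 1 new [(6,1)] -> total=14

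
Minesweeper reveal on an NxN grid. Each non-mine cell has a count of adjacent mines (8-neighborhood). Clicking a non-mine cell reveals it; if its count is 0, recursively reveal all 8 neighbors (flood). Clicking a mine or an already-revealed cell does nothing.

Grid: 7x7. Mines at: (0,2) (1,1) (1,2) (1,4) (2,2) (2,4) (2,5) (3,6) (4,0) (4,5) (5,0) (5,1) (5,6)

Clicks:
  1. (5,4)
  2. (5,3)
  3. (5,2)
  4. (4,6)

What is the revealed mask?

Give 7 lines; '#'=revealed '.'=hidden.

Click 1 (5,4) count=1: revealed 1 new [(5,4)] -> total=1
Click 2 (5,3) count=0: revealed 13 new [(3,2) (3,3) (3,4) (4,2) (4,3) (4,4) (5,2) (5,3) (5,5) (6,2) (6,3) (6,4) (6,5)] -> total=14
Click 3 (5,2) count=1: revealed 0 new [(none)] -> total=14
Click 4 (4,6) count=3: revealed 1 new [(4,6)] -> total=15

Answer: .......
.......
.......
..###..
..###.#
..####.
..####.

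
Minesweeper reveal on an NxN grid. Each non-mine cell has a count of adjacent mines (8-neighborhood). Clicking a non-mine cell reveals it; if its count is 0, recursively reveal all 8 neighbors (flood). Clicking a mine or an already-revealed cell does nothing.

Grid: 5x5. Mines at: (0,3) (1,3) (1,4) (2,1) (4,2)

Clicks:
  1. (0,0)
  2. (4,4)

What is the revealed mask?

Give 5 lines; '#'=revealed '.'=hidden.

Click 1 (0,0) count=0: revealed 6 new [(0,0) (0,1) (0,2) (1,0) (1,1) (1,2)] -> total=6
Click 2 (4,4) count=0: revealed 6 new [(2,3) (2,4) (3,3) (3,4) (4,3) (4,4)] -> total=12

Answer: ###..
###..
...##
...##
...##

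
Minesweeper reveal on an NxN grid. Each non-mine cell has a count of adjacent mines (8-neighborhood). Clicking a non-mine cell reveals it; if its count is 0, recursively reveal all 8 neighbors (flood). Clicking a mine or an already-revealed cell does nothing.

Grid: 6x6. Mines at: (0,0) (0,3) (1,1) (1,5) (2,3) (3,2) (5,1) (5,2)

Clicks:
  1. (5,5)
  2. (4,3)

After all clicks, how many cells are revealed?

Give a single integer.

Click 1 (5,5) count=0: revealed 11 new [(2,4) (2,5) (3,3) (3,4) (3,5) (4,3) (4,4) (4,5) (5,3) (5,4) (5,5)] -> total=11
Click 2 (4,3) count=2: revealed 0 new [(none)] -> total=11

Answer: 11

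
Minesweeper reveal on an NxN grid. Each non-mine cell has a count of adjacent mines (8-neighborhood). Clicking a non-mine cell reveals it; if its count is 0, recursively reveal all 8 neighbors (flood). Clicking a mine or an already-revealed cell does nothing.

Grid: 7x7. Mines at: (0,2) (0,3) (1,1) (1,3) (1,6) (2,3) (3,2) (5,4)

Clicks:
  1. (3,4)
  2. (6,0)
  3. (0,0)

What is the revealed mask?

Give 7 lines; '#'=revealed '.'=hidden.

Answer: #......
.......
##.....
##..#..
####...
####...
####...

Derivation:
Click 1 (3,4) count=1: revealed 1 new [(3,4)] -> total=1
Click 2 (6,0) count=0: revealed 16 new [(2,0) (2,1) (3,0) (3,1) (4,0) (4,1) (4,2) (4,3) (5,0) (5,1) (5,2) (5,3) (6,0) (6,1) (6,2) (6,3)] -> total=17
Click 3 (0,0) count=1: revealed 1 new [(0,0)] -> total=18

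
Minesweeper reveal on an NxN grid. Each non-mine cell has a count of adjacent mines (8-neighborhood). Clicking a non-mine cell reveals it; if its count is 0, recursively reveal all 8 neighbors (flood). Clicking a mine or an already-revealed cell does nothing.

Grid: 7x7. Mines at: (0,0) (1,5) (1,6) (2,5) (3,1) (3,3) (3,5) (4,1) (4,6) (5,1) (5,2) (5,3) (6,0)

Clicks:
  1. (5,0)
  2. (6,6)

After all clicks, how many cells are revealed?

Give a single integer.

Answer: 7

Derivation:
Click 1 (5,0) count=3: revealed 1 new [(5,0)] -> total=1
Click 2 (6,6) count=0: revealed 6 new [(5,4) (5,5) (5,6) (6,4) (6,5) (6,6)] -> total=7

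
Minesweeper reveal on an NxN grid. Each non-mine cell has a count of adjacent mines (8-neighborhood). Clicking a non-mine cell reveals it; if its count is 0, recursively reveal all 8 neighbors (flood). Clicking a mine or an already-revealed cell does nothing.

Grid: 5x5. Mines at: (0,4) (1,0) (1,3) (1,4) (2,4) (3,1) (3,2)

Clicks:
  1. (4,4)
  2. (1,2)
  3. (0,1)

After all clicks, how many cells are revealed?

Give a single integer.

Click 1 (4,4) count=0: revealed 4 new [(3,3) (3,4) (4,3) (4,4)] -> total=4
Click 2 (1,2) count=1: revealed 1 new [(1,2)] -> total=5
Click 3 (0,1) count=1: revealed 1 new [(0,1)] -> total=6

Answer: 6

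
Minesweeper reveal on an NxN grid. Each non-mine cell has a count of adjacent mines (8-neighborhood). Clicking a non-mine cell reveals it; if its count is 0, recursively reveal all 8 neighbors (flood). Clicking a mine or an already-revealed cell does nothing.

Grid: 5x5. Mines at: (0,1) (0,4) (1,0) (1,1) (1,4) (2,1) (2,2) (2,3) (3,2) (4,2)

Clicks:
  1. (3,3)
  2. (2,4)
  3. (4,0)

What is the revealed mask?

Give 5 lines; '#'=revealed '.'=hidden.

Click 1 (3,3) count=4: revealed 1 new [(3,3)] -> total=1
Click 2 (2,4) count=2: revealed 1 new [(2,4)] -> total=2
Click 3 (4,0) count=0: revealed 4 new [(3,0) (3,1) (4,0) (4,1)] -> total=6

Answer: .....
.....
....#
##.#.
##...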